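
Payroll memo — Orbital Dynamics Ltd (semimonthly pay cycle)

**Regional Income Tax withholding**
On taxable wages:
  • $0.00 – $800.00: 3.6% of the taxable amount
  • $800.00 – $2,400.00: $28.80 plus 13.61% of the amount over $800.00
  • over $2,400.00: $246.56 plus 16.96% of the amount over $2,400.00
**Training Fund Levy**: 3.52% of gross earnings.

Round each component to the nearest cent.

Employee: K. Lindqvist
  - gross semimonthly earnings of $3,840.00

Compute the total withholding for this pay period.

$625.95

Regional Income Tax: taxable = $3,840.00
  $246.56 + 16.96% × ($3,840.00 − $2,400.00) = $246.56 + 16.96% × $1,440.00 = $490.78
Training Fund Levy: 3.52% × $3,840.00 = $135.17
Total: $490.78 + $135.17 = $625.95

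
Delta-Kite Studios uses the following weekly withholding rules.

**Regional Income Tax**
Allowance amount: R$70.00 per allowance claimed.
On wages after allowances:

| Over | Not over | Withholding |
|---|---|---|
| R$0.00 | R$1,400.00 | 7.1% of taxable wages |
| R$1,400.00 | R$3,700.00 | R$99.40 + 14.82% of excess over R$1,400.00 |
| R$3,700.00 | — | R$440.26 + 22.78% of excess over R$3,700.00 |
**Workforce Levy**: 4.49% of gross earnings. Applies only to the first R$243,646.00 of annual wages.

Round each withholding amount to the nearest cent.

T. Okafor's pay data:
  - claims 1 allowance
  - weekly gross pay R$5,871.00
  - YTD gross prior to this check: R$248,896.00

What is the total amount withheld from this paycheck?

Regional Income Tax: taxable = R$5,871.00 − 1×R$70.00 = R$5,801.00
  R$440.26 + 22.78% × (R$5,801.00 − R$3,700.00) = R$440.26 + 22.78% × R$2,101.00 = R$918.87
Workforce Levy: YTD R$248,896.00 ≥ cap R$243,646.00 → R$0.00
Total: R$918.87 + R$0.00 = R$918.87

R$918.87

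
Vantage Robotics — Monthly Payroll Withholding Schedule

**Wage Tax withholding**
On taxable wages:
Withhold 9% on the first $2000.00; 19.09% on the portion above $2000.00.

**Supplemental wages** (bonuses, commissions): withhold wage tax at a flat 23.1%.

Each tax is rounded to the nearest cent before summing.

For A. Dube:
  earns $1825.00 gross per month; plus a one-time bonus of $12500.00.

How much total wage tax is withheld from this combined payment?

$3051.75

Wage Tax: taxable = $1825.00
  9% × $1825.00 = $164.25
Supplemental (23.1% flat on bonus): 23.1% × $12500.00 = $2887.50
Total wage tax: $164.25 + $2887.50 = $3051.75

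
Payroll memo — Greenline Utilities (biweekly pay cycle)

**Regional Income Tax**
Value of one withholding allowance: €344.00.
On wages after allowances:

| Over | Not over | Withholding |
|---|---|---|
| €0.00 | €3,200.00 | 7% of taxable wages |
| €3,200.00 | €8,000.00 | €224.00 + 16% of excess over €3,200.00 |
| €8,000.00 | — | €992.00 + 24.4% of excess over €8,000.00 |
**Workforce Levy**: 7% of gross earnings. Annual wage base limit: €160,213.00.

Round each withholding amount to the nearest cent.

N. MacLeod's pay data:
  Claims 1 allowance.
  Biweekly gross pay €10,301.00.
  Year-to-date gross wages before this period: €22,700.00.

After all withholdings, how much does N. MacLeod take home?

Regional Income Tax: taxable = €10,301.00 − 1×€344.00 = €9,957.00
  €992.00 + 24.4% × (€9,957.00 − €8,000.00) = €992.00 + 24.4% × €1,957.00 = €1,469.51
Workforce Levy: 7% × €10,301.00 = €721.07
Total withheld: €1,469.51 + €721.07 = €2,190.58
Net pay: €10,301.00 − €2,190.58 = €8,110.42

€8,110.42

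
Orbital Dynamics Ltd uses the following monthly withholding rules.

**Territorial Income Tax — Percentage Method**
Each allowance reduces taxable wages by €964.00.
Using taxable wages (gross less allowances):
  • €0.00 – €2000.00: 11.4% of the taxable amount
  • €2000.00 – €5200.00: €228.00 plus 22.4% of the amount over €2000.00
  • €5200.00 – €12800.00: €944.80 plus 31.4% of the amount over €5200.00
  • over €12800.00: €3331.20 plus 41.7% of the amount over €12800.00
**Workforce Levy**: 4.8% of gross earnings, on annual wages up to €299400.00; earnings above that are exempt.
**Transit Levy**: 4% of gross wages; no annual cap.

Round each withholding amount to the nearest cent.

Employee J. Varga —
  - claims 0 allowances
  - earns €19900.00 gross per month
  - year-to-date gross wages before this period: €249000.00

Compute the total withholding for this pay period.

Territorial Income Tax: taxable = €19900.00
  €3331.20 + 41.7% × (€19900.00 − €12800.00) = €3331.20 + 41.7% × €7100.00 = €6291.90
Workforce Levy: 4.8% × €19900.00 = €955.20
Transit Levy: 4% × €19900.00 = €796.00
Total: €6291.90 + €955.20 + €796.00 = €8043.10

€8043.10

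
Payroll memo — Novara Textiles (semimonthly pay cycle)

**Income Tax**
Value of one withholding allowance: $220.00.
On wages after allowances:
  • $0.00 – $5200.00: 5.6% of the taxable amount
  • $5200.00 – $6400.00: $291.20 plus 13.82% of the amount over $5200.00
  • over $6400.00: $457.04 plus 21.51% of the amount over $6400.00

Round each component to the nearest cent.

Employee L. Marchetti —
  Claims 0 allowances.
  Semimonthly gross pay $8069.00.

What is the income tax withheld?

$816.04

Income Tax: taxable = $8069.00
  $457.04 + 21.51% × ($8069.00 − $6400.00) = $457.04 + 21.51% × $1669.00 = $816.04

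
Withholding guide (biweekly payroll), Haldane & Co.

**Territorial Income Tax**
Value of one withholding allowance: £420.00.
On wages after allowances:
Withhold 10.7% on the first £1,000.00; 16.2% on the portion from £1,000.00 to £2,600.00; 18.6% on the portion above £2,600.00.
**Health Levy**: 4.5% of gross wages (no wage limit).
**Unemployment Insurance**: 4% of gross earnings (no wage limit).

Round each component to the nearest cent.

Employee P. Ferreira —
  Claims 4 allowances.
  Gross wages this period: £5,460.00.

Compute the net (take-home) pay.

Territorial Income Tax: taxable = £5,460.00 − 4×£420.00 = £3,780.00
  £366.20 + 18.6% × (£3,780.00 − £2,600.00) = £366.20 + 18.6% × £1,180.00 = £585.68
Health Levy: 4.5% × £5,460.00 = £245.70
Unemployment Insurance: 4% × £5,460.00 = £218.40
Total withheld: £585.68 + £245.70 + £218.40 = £1,049.78
Net pay: £5,460.00 − £1,049.78 = £4,410.22

£4,410.22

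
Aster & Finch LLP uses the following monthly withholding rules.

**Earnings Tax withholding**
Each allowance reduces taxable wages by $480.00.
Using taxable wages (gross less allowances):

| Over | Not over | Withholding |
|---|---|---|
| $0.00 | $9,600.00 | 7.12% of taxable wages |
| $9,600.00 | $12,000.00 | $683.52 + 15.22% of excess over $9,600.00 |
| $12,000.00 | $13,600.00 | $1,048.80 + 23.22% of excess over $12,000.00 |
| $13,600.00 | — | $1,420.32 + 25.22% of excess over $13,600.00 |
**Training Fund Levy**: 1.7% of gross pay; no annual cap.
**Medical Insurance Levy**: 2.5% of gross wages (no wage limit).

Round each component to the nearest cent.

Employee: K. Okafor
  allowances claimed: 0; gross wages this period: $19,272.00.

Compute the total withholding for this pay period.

Earnings Tax: taxable = $19,272.00
  $1,420.32 + 25.22% × ($19,272.00 − $13,600.00) = $1,420.32 + 25.22% × $5,672.00 = $2,850.80
Training Fund Levy: 1.7% × $19,272.00 = $327.62
Medical Insurance Levy: 2.5% × $19,272.00 = $481.80
Total: $2,850.80 + $327.62 + $481.80 = $3,660.22

$3,660.22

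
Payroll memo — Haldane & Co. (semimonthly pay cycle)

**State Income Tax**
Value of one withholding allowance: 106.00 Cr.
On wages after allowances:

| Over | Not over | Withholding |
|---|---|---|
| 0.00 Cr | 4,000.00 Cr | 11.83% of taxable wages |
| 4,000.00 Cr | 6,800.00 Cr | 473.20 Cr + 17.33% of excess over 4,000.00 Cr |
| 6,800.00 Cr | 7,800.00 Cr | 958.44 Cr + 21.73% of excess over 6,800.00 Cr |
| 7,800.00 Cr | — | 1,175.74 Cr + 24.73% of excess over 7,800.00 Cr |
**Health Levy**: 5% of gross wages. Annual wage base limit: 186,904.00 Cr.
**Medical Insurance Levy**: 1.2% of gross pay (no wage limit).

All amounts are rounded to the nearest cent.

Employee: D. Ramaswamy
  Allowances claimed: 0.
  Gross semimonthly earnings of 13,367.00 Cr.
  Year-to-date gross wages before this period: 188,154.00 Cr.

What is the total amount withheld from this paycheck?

State Income Tax: taxable = 13,367.00 Cr
  1,175.74 Cr + 24.73% × (13,367.00 Cr − 7,800.00 Cr) = 1,175.74 Cr + 24.73% × 5,567.00 Cr = 2,552.46 Cr
Health Levy: YTD 188,154.00 Cr ≥ cap 186,904.00 Cr → 0.00 Cr
Medical Insurance Levy: 1.2% × 13,367.00 Cr = 160.40 Cr
Total: 2,552.46 Cr + 0.00 Cr + 160.40 Cr = 2,712.86 Cr

2,712.86 Cr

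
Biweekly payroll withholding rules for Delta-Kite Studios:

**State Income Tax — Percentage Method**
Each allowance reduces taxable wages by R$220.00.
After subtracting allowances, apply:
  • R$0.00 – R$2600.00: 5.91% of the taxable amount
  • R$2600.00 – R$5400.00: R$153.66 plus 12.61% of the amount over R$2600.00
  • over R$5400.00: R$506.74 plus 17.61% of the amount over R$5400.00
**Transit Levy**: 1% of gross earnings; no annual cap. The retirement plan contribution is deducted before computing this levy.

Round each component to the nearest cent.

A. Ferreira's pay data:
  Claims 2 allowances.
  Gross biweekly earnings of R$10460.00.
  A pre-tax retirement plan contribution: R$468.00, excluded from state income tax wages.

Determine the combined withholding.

State Income Tax: taxable = R$10460.00 − R$468.00 − 2×R$220.00 = R$9552.00
  R$506.74 + 17.61% × (R$9552.00 − R$5400.00) = R$506.74 + 17.61% × R$4152.00 = R$1237.91
Transit Levy: 1% × R$9992.00 = R$99.92
Total: R$1237.91 + R$99.92 = R$1337.83

R$1337.83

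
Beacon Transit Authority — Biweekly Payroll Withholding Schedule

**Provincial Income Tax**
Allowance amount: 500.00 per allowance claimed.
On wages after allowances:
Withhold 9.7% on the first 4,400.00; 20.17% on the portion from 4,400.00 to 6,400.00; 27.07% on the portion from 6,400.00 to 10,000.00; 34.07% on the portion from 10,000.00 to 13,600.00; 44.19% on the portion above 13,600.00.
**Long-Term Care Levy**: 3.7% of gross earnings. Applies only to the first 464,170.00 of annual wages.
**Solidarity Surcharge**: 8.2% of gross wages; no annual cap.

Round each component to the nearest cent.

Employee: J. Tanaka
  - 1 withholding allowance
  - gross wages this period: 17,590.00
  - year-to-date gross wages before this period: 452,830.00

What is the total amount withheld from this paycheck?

Provincial Income Tax: taxable = 17,590.00 − 1×500.00 = 17,090.00
  3,031.24 + 44.19% × (17,090.00 − 13,600.00) = 3,031.24 + 44.19% × 3,490.00 = 4,573.47
Long-Term Care Levy: cap 464,170.00 − YTD 452,830.00 = 11,340.00 subject; 3.7% × 11,340.00 = 419.58
Solidarity Surcharge: 8.2% × 17,590.00 = 1,442.38
Total: 4,573.47 + 419.58 + 1,442.38 = 6,435.43

6,435.43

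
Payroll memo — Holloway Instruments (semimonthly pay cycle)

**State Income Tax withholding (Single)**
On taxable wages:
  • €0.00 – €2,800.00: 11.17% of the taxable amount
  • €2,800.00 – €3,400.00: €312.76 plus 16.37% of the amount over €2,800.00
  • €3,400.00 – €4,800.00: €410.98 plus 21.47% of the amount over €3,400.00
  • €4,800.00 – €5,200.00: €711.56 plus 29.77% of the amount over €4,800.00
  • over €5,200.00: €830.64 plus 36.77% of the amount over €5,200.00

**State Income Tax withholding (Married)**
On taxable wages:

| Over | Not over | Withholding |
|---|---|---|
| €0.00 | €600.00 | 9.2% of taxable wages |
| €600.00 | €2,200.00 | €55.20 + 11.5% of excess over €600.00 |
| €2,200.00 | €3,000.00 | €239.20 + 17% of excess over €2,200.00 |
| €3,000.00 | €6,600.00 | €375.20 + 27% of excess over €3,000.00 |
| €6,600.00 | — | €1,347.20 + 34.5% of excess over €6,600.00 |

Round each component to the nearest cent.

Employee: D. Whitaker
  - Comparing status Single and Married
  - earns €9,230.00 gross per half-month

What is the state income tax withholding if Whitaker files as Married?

€2,254.55

State Income Tax (Married): taxable = €9,230.00
  €1,347.20 + 34.5% × (€9,230.00 − €6,600.00) = €1,347.20 + 34.5% × €2,630.00 = €2,254.55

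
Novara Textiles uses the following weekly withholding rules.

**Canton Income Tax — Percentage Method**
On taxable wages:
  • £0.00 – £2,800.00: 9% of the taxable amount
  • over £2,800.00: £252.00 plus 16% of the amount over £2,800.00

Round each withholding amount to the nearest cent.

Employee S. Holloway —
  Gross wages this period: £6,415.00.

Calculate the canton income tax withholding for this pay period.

£830.40

Canton Income Tax: taxable = £6,415.00
  £252.00 + 16% × (£6,415.00 − £2,800.00) = £252.00 + 16% × £3,615.00 = £830.40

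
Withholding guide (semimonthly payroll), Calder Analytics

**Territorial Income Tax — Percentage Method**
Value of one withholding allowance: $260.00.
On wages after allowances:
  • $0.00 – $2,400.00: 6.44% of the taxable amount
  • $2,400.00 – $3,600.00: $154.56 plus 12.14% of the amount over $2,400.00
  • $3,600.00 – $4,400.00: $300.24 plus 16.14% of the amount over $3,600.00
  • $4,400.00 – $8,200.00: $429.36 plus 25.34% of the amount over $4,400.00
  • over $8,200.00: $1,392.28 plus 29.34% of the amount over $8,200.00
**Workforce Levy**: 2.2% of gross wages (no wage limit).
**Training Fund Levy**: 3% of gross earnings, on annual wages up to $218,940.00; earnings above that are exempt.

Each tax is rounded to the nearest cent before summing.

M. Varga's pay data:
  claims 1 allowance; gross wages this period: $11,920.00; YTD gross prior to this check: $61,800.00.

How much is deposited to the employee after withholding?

$8,892.72

Territorial Income Tax: taxable = $11,920.00 − 1×$260.00 = $11,660.00
  $1,392.28 + 29.34% × ($11,660.00 − $8,200.00) = $1,392.28 + 29.34% × $3,460.00 = $2,407.44
Workforce Levy: 2.2% × $11,920.00 = $262.24
Training Fund Levy: 3% × $11,920.00 = $357.60
Total withheld: $2,407.44 + $262.24 + $357.60 = $3,027.28
Net pay: $11,920.00 − $3,027.28 = $8,892.72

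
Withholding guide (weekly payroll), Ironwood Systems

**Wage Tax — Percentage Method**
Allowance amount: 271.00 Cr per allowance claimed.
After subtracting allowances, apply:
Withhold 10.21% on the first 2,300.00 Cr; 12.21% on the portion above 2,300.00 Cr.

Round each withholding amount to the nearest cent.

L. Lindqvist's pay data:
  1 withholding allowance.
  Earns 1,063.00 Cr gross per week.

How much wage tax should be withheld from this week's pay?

80.86 Cr

Wage Tax: taxable = 1,063.00 Cr − 1×271.00 Cr = 792.00 Cr
  10.21% × 792.00 Cr = 80.86 Cr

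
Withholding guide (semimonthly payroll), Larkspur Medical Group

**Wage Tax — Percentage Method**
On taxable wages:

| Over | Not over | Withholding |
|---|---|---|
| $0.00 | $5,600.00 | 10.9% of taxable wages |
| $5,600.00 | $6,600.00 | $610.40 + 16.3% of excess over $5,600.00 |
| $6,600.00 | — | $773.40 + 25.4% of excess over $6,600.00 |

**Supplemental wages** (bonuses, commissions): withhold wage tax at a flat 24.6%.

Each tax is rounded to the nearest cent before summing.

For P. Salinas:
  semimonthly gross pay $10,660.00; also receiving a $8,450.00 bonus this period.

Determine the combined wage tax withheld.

Wage Tax: taxable = $10,660.00
  $773.40 + 25.4% × ($10,660.00 − $6,600.00) = $773.40 + 25.4% × $4,060.00 = $1,804.64
Supplemental (24.6% flat on bonus): 24.6% × $8,450.00 = $2,078.70
Total wage tax: $1,804.64 + $2,078.70 = $3,883.34

$3,883.34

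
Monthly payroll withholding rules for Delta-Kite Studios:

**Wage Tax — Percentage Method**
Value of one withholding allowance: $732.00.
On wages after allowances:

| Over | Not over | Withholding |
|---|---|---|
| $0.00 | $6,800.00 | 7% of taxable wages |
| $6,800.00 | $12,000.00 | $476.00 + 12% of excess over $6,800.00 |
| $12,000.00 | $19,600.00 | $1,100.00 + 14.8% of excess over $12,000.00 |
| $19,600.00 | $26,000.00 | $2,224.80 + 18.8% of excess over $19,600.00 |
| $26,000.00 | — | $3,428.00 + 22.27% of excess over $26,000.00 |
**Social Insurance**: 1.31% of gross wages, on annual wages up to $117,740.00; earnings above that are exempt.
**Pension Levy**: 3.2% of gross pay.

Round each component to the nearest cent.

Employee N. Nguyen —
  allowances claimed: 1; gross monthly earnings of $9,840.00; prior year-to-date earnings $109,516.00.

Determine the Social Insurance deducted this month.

$107.73

Social Insurance: cap $117,740.00 − YTD $109,516.00 = $8,224.00 subject; 1.31% × $8,224.00 = $107.73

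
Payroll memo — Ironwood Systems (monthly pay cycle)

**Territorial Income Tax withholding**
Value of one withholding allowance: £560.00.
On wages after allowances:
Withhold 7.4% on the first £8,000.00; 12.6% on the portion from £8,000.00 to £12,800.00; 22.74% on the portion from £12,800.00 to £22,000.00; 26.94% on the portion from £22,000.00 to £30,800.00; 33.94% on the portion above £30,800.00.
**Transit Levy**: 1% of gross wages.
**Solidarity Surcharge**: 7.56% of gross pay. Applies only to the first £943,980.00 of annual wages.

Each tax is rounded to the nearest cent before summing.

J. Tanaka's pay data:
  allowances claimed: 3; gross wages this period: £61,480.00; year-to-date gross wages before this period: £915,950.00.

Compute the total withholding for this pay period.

Territorial Income Tax: taxable = £61,480.00 − 3×£560.00 = £59,800.00
  £5,659.60 + 33.94% × (£59,800.00 − £30,800.00) = £5,659.60 + 33.94% × £29,000.00 = £15,502.20
Transit Levy: 1% × £61,480.00 = £614.80
Solidarity Surcharge: cap £943,980.00 − YTD £915,950.00 = £28,030.00 subject; 7.56% × £28,030.00 = £2,119.07
Total: £15,502.20 + £614.80 + £2,119.07 = £18,236.07

£18,236.07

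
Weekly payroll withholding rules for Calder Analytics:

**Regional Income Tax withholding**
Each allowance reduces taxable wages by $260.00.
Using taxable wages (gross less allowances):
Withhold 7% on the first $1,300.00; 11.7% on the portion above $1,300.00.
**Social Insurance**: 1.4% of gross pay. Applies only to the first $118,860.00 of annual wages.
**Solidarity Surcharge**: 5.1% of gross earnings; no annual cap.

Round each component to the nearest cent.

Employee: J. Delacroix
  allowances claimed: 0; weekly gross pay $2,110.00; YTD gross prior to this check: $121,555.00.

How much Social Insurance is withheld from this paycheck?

$0.00

Social Insurance: YTD $121,555.00 ≥ cap $118,860.00 → $0.00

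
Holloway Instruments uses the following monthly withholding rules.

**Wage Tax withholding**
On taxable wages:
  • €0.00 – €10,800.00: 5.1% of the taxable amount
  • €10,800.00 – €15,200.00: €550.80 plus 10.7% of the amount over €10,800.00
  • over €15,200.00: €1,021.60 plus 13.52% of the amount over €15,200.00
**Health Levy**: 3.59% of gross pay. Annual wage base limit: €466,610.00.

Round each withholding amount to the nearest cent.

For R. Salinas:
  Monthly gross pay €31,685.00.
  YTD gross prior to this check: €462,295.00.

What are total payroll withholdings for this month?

Wage Tax: taxable = €31,685.00
  €1,021.60 + 13.52% × (€31,685.00 − €15,200.00) = €1,021.60 + 13.52% × €16,485.00 = €3,250.37
Health Levy: cap €466,610.00 − YTD €462,295.00 = €4,315.00 subject; 3.59% × €4,315.00 = €154.91
Total: €3,250.37 + €154.91 = €3,405.28

€3,405.28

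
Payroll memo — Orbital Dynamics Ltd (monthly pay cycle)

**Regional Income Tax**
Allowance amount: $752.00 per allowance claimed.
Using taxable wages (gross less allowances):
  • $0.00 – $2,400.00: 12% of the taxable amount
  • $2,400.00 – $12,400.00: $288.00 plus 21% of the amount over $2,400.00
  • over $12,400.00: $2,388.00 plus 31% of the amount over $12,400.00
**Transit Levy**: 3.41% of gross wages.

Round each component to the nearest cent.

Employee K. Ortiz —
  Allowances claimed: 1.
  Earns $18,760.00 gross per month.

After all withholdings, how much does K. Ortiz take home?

Regional Income Tax: taxable = $18,760.00 − 1×$752.00 = $18,008.00
  $2,388.00 + 31% × ($18,008.00 − $12,400.00) = $2,388.00 + 31% × $5,608.00 = $4,126.48
Transit Levy: 3.41% × $18,760.00 = $639.72
Total withheld: $4,126.48 + $639.72 = $4,766.20
Net pay: $18,760.00 − $4,766.20 = $13,993.80

$13,993.80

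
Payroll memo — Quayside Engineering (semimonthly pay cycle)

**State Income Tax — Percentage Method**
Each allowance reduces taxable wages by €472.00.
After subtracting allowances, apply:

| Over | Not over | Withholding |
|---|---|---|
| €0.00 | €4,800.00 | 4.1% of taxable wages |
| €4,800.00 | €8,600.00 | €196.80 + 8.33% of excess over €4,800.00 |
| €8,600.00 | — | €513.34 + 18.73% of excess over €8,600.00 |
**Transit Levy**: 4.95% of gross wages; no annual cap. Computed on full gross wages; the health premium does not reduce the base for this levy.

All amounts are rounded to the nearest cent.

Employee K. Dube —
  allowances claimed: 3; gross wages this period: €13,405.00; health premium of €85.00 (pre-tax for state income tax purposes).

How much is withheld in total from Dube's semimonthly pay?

€1,795.73

State Income Tax: taxable = €13,405.00 − €85.00 − 3×€472.00 = €11,904.00
  €513.34 + 18.73% × (€11,904.00 − €8,600.00) = €513.34 + 18.73% × €3,304.00 = €1,132.18
Transit Levy: 4.95% × €13,405.00 = €663.55
Total: €1,132.18 + €663.55 = €1,795.73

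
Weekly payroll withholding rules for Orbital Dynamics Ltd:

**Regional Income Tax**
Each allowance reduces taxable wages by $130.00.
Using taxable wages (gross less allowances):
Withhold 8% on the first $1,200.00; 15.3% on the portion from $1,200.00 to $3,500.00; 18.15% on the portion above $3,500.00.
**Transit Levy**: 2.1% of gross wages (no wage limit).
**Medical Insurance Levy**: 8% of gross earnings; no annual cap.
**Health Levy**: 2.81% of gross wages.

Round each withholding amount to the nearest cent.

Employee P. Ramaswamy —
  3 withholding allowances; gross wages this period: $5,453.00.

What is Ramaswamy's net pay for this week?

Regional Income Tax: taxable = $5,453.00 − 3×$130.00 = $5,063.00
  $447.90 + 18.15% × ($5,063.00 − $3,500.00) = $447.90 + 18.15% × $1,563.00 = $731.58
Transit Levy: 2.1% × $5,453.00 = $114.51
Medical Insurance Levy: 8% × $5,453.00 = $436.24
Health Levy: 2.81% × $5,453.00 = $153.23
Total withheld: $731.58 + $114.51 + $436.24 + $153.23 = $1,435.56
Net pay: $5,453.00 − $1,435.56 = $4,017.44

$4,017.44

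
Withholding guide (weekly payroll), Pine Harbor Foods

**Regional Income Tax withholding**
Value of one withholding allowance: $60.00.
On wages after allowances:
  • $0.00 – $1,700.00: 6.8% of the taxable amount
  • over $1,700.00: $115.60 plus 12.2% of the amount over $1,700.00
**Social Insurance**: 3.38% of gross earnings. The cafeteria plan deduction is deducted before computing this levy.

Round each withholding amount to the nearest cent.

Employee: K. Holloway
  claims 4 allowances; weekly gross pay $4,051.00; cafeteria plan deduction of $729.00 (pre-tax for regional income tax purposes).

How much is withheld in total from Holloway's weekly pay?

$396.48

Regional Income Tax: taxable = $4,051.00 − $729.00 − 4×$60.00 = $3,082.00
  $115.60 + 12.2% × ($3,082.00 − $1,700.00) = $115.60 + 12.2% × $1,382.00 = $284.20
Social Insurance: 3.38% × $3,322.00 = $112.28
Total: $284.20 + $112.28 = $396.48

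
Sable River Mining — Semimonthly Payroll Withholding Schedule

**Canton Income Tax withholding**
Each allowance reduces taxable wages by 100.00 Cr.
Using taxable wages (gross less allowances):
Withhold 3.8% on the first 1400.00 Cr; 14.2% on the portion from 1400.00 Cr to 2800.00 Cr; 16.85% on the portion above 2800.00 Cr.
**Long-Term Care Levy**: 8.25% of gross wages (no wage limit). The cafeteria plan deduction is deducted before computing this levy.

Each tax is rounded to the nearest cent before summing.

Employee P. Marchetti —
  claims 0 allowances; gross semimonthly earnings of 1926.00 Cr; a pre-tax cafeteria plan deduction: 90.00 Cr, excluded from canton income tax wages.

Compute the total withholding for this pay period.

266.58 Cr

Canton Income Tax: taxable = 1926.00 Cr − 90.00 Cr = 1836.00 Cr
  53.20 Cr + 14.2% × (1836.00 Cr − 1400.00 Cr) = 53.20 Cr + 14.2% × 436.00 Cr = 115.11 Cr
Long-Term Care Levy: 8.25% × 1836.00 Cr = 151.47 Cr
Total: 115.11 Cr + 151.47 Cr = 266.58 Cr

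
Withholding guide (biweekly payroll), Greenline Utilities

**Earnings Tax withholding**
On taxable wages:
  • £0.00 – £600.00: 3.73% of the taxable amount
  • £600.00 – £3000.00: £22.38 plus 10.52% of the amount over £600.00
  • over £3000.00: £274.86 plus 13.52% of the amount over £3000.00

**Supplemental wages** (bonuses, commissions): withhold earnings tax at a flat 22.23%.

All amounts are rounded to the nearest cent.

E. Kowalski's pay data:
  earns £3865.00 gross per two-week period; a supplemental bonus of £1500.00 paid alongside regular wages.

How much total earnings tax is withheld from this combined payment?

Earnings Tax: taxable = £3865.00
  £274.86 + 13.52% × (£3865.00 − £3000.00) = £274.86 + 13.52% × £865.00 = £391.81
Supplemental (22.23% flat on bonus): 22.23% × £1500.00 = £333.45
Total earnings tax: £391.81 + £333.45 = £725.26

£725.26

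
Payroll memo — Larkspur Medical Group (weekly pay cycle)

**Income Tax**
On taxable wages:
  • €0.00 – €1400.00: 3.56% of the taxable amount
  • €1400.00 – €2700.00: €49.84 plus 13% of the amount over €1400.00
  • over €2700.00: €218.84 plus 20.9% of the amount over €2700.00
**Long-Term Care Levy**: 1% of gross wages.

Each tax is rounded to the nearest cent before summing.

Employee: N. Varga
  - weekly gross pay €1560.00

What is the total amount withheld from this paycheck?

€86.24

Income Tax: taxable = €1560.00
  €49.84 + 13% × (€1560.00 − €1400.00) = €49.84 + 13% × €160.00 = €70.64
Long-Term Care Levy: 1% × €1560.00 = €15.60
Total: €70.64 + €15.60 = €86.24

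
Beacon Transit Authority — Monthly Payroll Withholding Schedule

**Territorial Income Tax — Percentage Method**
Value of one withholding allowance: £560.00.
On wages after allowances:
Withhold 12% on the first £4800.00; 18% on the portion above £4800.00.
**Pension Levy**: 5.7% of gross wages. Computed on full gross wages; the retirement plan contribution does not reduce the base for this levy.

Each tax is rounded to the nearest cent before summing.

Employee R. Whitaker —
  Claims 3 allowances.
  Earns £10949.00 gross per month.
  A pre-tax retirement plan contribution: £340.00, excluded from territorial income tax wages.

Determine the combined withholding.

Territorial Income Tax: taxable = £10949.00 − £340.00 − 3×£560.00 = £8929.00
  £576.00 + 18% × (£8929.00 − £4800.00) = £576.00 + 18% × £4129.00 = £1319.22
Pension Levy: 5.7% × £10949.00 = £624.09
Total: £1319.22 + £624.09 = £1943.31

£1943.31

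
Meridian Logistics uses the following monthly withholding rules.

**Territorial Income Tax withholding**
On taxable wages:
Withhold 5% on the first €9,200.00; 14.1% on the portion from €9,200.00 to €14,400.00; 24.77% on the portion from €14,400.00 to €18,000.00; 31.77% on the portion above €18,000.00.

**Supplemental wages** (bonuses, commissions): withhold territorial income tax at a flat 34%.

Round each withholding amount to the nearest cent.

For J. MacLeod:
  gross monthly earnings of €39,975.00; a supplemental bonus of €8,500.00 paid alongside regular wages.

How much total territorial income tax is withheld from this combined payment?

€11,956.38

Territorial Income Tax: taxable = €39,975.00
  €2,084.92 + 31.77% × (€39,975.00 − €18,000.00) = €2,084.92 + 31.77% × €21,975.00 = €9,066.38
Supplemental (34% flat on bonus): 34% × €8,500.00 = €2,890.00
Total territorial income tax: €9,066.38 + €2,890.00 = €11,956.38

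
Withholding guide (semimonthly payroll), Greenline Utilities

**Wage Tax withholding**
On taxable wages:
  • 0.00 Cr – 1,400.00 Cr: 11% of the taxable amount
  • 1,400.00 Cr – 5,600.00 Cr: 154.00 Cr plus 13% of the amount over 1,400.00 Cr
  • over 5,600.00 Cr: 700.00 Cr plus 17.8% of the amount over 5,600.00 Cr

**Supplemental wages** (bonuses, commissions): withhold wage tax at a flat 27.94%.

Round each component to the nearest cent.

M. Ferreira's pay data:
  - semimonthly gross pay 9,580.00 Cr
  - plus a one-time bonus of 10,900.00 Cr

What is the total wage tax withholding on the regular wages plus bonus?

4,453.90 Cr

Wage Tax: taxable = 9,580.00 Cr
  700.00 Cr + 17.8% × (9,580.00 Cr − 5,600.00 Cr) = 700.00 Cr + 17.8% × 3,980.00 Cr = 1,408.44 Cr
Supplemental (27.94% flat on bonus): 27.94% × 10,900.00 Cr = 3,045.46 Cr
Total wage tax: 1,408.44 Cr + 3,045.46 Cr = 4,453.90 Cr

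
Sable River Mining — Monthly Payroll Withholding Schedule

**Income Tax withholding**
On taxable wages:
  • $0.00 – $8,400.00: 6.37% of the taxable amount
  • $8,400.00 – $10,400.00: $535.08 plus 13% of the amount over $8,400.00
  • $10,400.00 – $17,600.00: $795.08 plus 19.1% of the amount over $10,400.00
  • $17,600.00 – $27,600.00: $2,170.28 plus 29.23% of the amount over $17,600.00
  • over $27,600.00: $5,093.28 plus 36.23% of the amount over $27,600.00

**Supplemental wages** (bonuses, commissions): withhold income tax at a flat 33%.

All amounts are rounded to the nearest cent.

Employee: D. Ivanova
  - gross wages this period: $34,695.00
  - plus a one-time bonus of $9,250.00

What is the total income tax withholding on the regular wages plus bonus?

$10,716.30

Income Tax: taxable = $34,695.00
  $5,093.28 + 36.23% × ($34,695.00 − $27,600.00) = $5,093.28 + 36.23% × $7,095.00 = $7,663.80
Supplemental (33% flat on bonus): 33% × $9,250.00 = $3,052.50
Total income tax: $7,663.80 + $3,052.50 = $10,716.30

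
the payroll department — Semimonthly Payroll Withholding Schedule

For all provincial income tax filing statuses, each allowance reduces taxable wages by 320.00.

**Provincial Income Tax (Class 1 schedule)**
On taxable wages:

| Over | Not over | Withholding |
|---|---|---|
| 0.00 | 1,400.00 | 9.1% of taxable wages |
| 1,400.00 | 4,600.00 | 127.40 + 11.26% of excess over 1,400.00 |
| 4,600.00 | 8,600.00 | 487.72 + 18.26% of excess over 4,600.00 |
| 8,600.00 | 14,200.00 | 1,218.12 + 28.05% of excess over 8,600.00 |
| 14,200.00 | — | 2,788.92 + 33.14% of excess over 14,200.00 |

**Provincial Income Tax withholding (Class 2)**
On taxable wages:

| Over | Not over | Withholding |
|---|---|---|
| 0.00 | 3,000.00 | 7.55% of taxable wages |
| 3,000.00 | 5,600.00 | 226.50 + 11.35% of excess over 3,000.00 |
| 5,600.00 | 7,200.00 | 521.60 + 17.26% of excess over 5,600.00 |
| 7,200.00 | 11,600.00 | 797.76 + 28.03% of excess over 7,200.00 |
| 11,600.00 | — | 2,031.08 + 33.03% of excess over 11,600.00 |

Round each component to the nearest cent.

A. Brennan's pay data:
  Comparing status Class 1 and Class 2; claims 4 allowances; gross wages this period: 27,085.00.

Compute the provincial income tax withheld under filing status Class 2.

Provincial Income Tax (Class 2): taxable = 27,085.00 − 4×320.00 = 25,805.00
  2,031.08 + 33.03% × (25,805.00 − 11,600.00) = 2,031.08 + 33.03% × 14,205.00 = 6,722.99

6,722.99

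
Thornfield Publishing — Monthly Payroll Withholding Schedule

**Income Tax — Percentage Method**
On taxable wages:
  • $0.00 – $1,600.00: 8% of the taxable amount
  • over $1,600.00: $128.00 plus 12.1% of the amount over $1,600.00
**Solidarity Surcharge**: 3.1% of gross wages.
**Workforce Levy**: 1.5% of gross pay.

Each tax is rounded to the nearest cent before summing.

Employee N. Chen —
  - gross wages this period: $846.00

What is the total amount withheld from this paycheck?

Income Tax: taxable = $846.00
  8% × $846.00 = $67.68
Solidarity Surcharge: 3.1% × $846.00 = $26.23
Workforce Levy: 1.5% × $846.00 = $12.69
Total: $67.68 + $26.23 + $12.69 = $106.60

$106.60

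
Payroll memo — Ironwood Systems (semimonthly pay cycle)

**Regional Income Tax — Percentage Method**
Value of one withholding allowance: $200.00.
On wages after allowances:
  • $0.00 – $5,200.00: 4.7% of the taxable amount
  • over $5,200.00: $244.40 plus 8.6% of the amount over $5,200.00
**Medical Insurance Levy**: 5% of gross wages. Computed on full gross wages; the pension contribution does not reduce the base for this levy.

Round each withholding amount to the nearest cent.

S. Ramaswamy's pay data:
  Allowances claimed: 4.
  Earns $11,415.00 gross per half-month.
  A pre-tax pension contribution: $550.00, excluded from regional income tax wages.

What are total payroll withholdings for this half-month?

Regional Income Tax: taxable = $11,415.00 − $550.00 − 4×$200.00 = $10,065.00
  $244.40 + 8.6% × ($10,065.00 − $5,200.00) = $244.40 + 8.6% × $4,865.00 = $662.79
Medical Insurance Levy: 5% × $11,415.00 = $570.75
Total: $662.79 + $570.75 = $1,233.54

$1,233.54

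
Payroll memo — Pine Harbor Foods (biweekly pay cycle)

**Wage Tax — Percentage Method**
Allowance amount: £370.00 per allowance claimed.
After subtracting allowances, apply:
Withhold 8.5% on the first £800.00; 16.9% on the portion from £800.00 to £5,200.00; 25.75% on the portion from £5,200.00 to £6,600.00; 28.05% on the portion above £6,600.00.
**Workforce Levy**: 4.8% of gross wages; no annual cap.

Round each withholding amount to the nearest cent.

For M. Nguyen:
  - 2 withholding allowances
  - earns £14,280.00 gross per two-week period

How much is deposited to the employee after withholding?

£10,475.79

Wage Tax: taxable = £14,280.00 − 2×£370.00 = £13,540.00
  £1,172.10 + 28.05% × (£13,540.00 − £6,600.00) = £1,172.10 + 28.05% × £6,940.00 = £3,118.77
Workforce Levy: 4.8% × £14,280.00 = £685.44
Total withheld: £3,118.77 + £685.44 = £3,804.21
Net pay: £14,280.00 − £3,804.21 = £10,475.79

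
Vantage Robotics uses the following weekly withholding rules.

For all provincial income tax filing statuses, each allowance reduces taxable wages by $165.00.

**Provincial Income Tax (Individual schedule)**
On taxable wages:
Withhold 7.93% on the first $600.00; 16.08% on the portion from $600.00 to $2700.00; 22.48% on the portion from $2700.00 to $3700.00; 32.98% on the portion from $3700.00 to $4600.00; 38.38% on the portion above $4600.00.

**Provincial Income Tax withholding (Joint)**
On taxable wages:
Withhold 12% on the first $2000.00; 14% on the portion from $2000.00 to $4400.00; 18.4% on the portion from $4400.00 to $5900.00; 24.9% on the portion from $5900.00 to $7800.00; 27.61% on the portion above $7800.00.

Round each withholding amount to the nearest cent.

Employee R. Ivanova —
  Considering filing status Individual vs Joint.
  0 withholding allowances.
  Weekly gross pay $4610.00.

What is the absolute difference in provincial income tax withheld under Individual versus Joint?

Provincial Income Tax (Individual): taxable = $4610.00
  $906.88 + 38.38% × ($4610.00 − $4600.00) = $906.88 + 38.38% × $10.00 = $910.72
Provincial Income Tax (Joint): taxable = $4610.00
  $576.00 + 18.4% × ($4610.00 − $4400.00) = $576.00 + 18.4% × $210.00 = $614.64
Difference: |$910.72 − $614.64| = $296.08 (higher under Individual)

$296.08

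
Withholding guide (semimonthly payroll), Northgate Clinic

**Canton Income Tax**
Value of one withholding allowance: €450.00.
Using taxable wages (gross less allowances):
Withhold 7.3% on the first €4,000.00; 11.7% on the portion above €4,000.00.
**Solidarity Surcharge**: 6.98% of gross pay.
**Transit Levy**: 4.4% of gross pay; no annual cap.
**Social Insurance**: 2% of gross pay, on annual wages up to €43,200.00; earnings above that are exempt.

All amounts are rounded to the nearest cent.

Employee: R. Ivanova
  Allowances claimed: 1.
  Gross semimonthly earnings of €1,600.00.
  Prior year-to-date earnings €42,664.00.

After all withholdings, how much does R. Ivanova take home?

Canton Income Tax: taxable = €1,600.00 − 1×€450.00 = €1,150.00
  7.3% × €1,150.00 = €83.95
Solidarity Surcharge: 6.98% × €1,600.00 = €111.68
Transit Levy: 4.4% × €1,600.00 = €70.40
Social Insurance: cap €43,200.00 − YTD €42,664.00 = €536.00 subject; 2% × €536.00 = €10.72
Total withheld: €83.95 + €111.68 + €70.40 + €10.72 = €276.75
Net pay: €1,600.00 − €276.75 = €1,323.25

€1,323.25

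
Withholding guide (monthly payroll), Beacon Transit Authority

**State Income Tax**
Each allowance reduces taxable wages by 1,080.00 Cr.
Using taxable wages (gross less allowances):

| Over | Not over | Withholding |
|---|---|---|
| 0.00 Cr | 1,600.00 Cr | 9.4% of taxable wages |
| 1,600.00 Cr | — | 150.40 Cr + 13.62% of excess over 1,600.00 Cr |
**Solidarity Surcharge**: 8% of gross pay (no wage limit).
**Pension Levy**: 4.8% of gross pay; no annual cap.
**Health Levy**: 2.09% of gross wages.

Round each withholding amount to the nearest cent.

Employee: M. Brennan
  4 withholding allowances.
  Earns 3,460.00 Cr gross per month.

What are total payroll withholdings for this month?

515.19 Cr

State Income Tax: taxable = 3,460.00 Cr − 4×1,080.00 Cr = -860.00 Cr
  Taxable ≤ 0 → 0.00 Cr
Solidarity Surcharge: 8% × 3,460.00 Cr = 276.80 Cr
Pension Levy: 4.8% × 3,460.00 Cr = 166.08 Cr
Health Levy: 2.09% × 3,460.00 Cr = 72.31 Cr
Total: 0.00 Cr + 276.80 Cr + 166.08 Cr + 72.31 Cr = 515.19 Cr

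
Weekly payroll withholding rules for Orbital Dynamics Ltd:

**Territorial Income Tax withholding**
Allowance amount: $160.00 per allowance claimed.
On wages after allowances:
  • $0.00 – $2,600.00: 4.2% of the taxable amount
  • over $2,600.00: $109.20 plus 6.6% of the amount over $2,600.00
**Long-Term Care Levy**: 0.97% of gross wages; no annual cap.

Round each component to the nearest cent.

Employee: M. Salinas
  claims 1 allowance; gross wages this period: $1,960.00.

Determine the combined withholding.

Territorial Income Tax: taxable = $1,960.00 − 1×$160.00 = $1,800.00
  4.2% × $1,800.00 = $75.60
Long-Term Care Levy: 0.97% × $1,960.00 = $19.01
Total: $75.60 + $19.01 = $94.61

$94.61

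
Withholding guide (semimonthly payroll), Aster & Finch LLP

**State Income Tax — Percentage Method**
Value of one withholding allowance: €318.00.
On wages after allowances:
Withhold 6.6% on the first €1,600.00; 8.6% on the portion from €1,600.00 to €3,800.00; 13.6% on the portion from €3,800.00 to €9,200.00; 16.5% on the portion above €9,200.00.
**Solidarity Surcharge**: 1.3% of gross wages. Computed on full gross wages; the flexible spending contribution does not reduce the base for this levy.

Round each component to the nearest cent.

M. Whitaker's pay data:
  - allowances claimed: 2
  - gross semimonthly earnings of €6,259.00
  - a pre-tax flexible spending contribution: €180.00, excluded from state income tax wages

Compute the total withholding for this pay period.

State Income Tax: taxable = €6,259.00 − €180.00 − 2×€318.00 = €5,443.00
  €294.80 + 13.6% × (€5,443.00 − €3,800.00) = €294.80 + 13.6% × €1,643.00 = €518.25
Solidarity Surcharge: 1.3% × €6,259.00 = €81.37
Total: €518.25 + €81.37 = €599.62

€599.62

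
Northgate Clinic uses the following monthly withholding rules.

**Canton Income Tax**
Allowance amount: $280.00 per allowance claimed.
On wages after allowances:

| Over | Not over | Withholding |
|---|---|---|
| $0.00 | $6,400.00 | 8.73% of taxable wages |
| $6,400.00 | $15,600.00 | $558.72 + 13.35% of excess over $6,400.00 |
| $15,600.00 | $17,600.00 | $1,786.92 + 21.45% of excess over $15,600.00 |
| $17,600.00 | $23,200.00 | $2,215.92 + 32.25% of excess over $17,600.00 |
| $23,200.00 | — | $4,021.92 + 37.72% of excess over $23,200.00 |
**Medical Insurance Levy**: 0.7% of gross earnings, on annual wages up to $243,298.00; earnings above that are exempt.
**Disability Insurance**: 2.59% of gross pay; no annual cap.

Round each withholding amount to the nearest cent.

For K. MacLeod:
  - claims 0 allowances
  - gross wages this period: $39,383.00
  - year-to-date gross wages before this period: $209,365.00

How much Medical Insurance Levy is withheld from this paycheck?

$237.53

Medical Insurance Levy: cap $243,298.00 − YTD $209,365.00 = $33,933.00 subject; 0.7% × $33,933.00 = $237.53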